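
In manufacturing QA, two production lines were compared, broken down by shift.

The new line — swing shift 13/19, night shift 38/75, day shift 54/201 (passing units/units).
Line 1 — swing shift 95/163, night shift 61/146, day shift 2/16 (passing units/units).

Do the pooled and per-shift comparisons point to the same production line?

No

Swing shift: the new line 13/19 = 68.4%, Line 1 95/163 = 58.3% → the new line
Night shift: the new line 38/75 = 50.7%, Line 1 61/146 = 41.8% → the new line
Day shift: the new line 54/201 = 26.9%, Line 1 2/16 = 12.5% → the new line
Overall: the new line 105/295 = 35.6%, Line 1 158/325 = 48.6% → Line 1
The new line wins each shift group but Line 1 wins overall — the comparison reverses. The new line's units skew toward day shift, which has a lower base rate.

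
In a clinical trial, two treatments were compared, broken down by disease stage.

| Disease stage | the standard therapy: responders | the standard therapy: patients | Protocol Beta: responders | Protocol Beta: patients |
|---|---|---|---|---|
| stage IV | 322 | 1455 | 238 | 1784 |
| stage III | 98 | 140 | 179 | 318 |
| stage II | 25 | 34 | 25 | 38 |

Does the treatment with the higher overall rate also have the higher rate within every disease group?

Yes

Stage IV: the standard therapy 322/1455 = 22.1%, Protocol Beta 238/1784 = 13.3% → the standard therapy
Stage III: the standard therapy 98/140 = 70.0%, Protocol Beta 179/318 = 56.3% → the standard therapy
Stage II: the standard therapy 25/34 = 73.5%, Protocol Beta 25/38 = 65.8% → the standard therapy
Overall: the standard therapy 445/1629 = 27.3%, Protocol Beta 442/2140 = 20.7% → the standard therapy
The standard therapy wins overall and in every disease group — no reversal.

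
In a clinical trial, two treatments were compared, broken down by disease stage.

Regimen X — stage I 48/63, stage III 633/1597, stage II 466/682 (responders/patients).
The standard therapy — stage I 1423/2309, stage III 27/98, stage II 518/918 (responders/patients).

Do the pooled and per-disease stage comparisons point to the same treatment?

No

Stage I: Regimen X 48/63 = 76.2%, the standard therapy 1423/2309 = 61.6% → Regimen X
Stage III: Regimen X 633/1597 = 39.6%, the standard therapy 27/98 = 27.6% → Regimen X
Stage II: Regimen X 466/682 = 68.3%, the standard therapy 518/918 = 56.4% → Regimen X
Overall: Regimen X 1147/2342 = 49.0%, the standard therapy 1968/3325 = 59.2% → the standard therapy
Regimen X wins each disease group but the standard therapy wins overall — the comparison reverses. Regimen X's patients skew toward stage III, which has a lower base rate.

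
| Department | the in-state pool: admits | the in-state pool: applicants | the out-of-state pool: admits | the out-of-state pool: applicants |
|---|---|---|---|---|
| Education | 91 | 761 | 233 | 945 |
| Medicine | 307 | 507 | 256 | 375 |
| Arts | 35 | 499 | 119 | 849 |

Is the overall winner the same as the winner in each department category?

Education: the in-state pool 91/761 = 12.0%, the out-of-state pool 233/945 = 24.7% → the out-of-state pool
Medicine: the in-state pool 307/507 = 60.6%, the out-of-state pool 256/375 = 68.3% → the out-of-state pool
Arts: the in-state pool 35/499 = 7.0%, the out-of-state pool 119/849 = 14.0% → the out-of-state pool
Overall: the in-state pool 433/1767 = 24.5%, the out-of-state pool 608/2169 = 28.0% → the out-of-state pool
The out-of-state pool wins overall and in every department group — no reversal.

Yes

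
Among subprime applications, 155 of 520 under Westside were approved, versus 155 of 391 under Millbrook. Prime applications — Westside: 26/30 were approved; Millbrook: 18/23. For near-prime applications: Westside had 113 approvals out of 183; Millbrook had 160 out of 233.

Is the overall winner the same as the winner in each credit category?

No

Subprime: Westside 155/520 = 29.8%, Millbrook 155/391 = 39.6% → Millbrook
Prime: Westside 26/30 = 86.7%, Millbrook 18/23 = 78.3% → Westside
Near-prime: Westside 113/183 = 61.7%, Millbrook 160/233 = 68.7% → Millbrook
Overall: Westside 294/733 = 40.1%, Millbrook 333/647 = 51.5% → Millbrook
Neither sweeps: Westside wins 1 of 3 groups, Millbrook wins 2. Millbrook wins overall but not every group — no Simpson reversal.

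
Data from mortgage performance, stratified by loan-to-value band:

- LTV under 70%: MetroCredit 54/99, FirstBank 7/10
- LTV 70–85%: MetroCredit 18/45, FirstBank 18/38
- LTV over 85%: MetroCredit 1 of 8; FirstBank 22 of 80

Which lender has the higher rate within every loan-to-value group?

FirstBank

LTV under 70%: MetroCredit 54/99 = 54.5%, FirstBank 7/10 = 70.0% → FirstBank
LTV 70–85%: MetroCredit 18/45 = 40.0%, FirstBank 18/38 = 47.4% → FirstBank
LTV over 85%: MetroCredit 1/8 = 12.5%, FirstBank 22/80 = 27.5% → FirstBank
FirstBank has the higher rate in all 3 groups.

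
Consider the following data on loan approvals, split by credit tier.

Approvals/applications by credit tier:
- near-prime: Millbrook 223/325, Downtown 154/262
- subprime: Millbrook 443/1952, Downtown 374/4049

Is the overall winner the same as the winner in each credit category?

Yes

Near-prime: Millbrook 223/325 = 68.6%, Downtown 154/262 = 58.8% → Millbrook
Subprime: Millbrook 443/1952 = 22.7%, Downtown 374/4049 = 9.2% → Millbrook
Overall: Millbrook 666/2277 = 29.2%, Downtown 528/4311 = 12.2% → Millbrook
Millbrook wins overall and in every credit group — no reversal.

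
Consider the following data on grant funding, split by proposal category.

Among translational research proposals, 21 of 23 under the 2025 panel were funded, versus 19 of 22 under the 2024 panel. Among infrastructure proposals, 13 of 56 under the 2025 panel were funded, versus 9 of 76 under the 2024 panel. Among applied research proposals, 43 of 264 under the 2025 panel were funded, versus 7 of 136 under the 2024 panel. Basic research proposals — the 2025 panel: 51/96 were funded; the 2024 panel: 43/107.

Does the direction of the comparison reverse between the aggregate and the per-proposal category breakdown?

No

Translational research: the 2025 panel 21/23 = 91.3%, the 2024 panel 19/22 = 86.4% → the 2025 panel
Infrastructure: the 2025 panel 13/56 = 23.2%, the 2024 panel 9/76 = 11.8% → the 2025 panel
Applied research: the 2025 panel 43/264 = 16.3%, the 2024 panel 7/136 = 5.1% → the 2025 panel
Basic research: the 2025 panel 51/96 = 53.1%, the 2024 panel 43/107 = 40.2% → the 2025 panel
Overall: the 2025 panel 128/439 = 29.2%, the 2024 panel 78/341 = 22.9% → the 2025 panel
The 2025 panel wins overall and in every proposal group — no reversal.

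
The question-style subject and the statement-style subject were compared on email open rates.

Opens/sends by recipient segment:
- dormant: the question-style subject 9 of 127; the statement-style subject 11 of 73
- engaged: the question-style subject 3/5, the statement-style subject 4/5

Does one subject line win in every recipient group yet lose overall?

Dormant: the question-style subject 9/127 = 7.1%, the statement-style subject 11/73 = 15.1% → the statement-style subject
Engaged: the question-style subject 3/5 = 60.0%, the statement-style subject 4/5 = 80.0% → the statement-style subject
Overall: the question-style subject 12/132 = 9.1%, the statement-style subject 15/78 = 19.2% → the statement-style subject
The statement-style subject wins overall and in every recipient group — no reversal.

No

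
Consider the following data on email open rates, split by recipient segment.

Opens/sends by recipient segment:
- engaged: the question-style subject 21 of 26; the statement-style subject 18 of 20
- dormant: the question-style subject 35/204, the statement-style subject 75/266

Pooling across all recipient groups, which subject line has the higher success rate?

Engaged: the question-style subject 21/26 = 80.8%, the statement-style subject 18/20 = 90.0% → the statement-style subject
Dormant: the question-style subject 35/204 = 17.2%, the statement-style subject 75/266 = 28.2% → the statement-style subject
Overall: the question-style subject 56/230 = 24.3%, the statement-style subject 93/286 = 32.5% → the statement-style subject

the statement-style subject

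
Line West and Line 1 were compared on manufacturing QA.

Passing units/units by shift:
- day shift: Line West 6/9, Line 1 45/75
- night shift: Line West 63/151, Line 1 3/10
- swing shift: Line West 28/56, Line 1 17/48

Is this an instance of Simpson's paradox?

Yes

Day shift: Line West 6/9 = 66.7%, Line 1 45/75 = 60.0% → Line West
Night shift: Line West 63/151 = 41.7%, Line 1 3/10 = 30.0% → Line West
Swing shift: Line West 28/56 = 50.0%, Line 1 17/48 = 35.4% → Line West
Overall: Line West 97/216 = 44.9%, Line 1 65/133 = 48.9% → Line 1
Line West wins each shift group but Line 1 wins overall — the comparison reverses. Line West's units skew toward night shift, which has a lower base rate.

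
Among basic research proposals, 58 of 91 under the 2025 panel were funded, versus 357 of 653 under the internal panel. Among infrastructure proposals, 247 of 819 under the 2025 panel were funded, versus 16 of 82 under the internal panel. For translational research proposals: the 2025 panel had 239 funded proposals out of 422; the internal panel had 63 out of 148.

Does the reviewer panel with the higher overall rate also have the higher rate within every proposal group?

Basic research: the 2025 panel 58/91 = 63.7%, the internal panel 357/653 = 54.7% → the 2025 panel
Infrastructure: the 2025 panel 247/819 = 30.2%, the internal panel 16/82 = 19.5% → the 2025 panel
Translational research: the 2025 panel 239/422 = 56.6%, the internal panel 63/148 = 42.6% → the 2025 panel
Overall: the 2025 panel 544/1332 = 40.8%, the internal panel 436/883 = 49.4% → the internal panel
The 2025 panel wins each proposal group but the internal panel wins overall — the comparison reverses. The 2025 panel's proposals skew toward infrastructure, which has a lower base rate.

No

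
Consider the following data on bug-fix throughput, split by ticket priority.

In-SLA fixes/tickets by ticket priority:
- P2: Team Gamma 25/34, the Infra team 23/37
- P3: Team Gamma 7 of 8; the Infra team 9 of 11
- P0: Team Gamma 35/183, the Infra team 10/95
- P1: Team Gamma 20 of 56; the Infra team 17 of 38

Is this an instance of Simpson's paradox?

P2: Team Gamma 25/34 = 73.5%, the Infra team 23/37 = 62.2% → Team Gamma
P3: Team Gamma 7/8 = 87.5%, the Infra team 9/11 = 81.8% → Team Gamma
P0: Team Gamma 35/183 = 19.1%, the Infra team 10/95 = 10.5% → Team Gamma
P1: Team Gamma 20/56 = 35.7%, the Infra team 17/38 = 44.7% → the Infra team
Overall: Team Gamma 87/281 = 31.0%, the Infra team 59/181 = 32.6% → the Infra team
Neither sweeps: Team Gamma wins 3 of 4 groups, the Infra team wins 1. The Infra team wins overall but not every group — no Simpson reversal.

No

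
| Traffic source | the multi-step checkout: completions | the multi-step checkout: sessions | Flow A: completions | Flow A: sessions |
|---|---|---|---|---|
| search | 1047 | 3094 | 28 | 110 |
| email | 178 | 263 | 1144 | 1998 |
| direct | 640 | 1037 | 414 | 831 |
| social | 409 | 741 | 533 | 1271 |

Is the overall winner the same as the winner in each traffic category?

Search: the multi-step checkout 1047/3094 = 33.8%, Flow A 28/110 = 25.5% → the multi-step checkout
Email: the multi-step checkout 178/263 = 67.7%, Flow A 1144/1998 = 57.3% → the multi-step checkout
Direct: the multi-step checkout 640/1037 = 61.7%, Flow A 414/831 = 49.8% → the multi-step checkout
Social: the multi-step checkout 409/741 = 55.2%, Flow A 533/1271 = 41.9% → the multi-step checkout
Overall: the multi-step checkout 2274/5135 = 44.3%, Flow A 2119/4210 = 50.3% → Flow A
The multi-step checkout wins each traffic group but Flow A wins overall — the comparison reverses. The multi-step checkout's sessions skew toward search, which has a lower base rate.

No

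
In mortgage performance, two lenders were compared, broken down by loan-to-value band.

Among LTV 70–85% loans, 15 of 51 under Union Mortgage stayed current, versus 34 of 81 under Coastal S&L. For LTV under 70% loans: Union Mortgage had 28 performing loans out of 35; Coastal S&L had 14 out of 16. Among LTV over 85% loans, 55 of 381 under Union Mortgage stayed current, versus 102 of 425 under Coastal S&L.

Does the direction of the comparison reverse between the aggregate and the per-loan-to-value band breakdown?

LTV 70–85%: Union Mortgage 15/51 = 29.4%, Coastal S&L 34/81 = 42.0% → Coastal S&L
LTV under 70%: Union Mortgage 28/35 = 80.0%, Coastal S&L 14/16 = 87.5% → Coastal S&L
LTV over 85%: Union Mortgage 55/381 = 14.4%, Coastal S&L 102/425 = 24.0% → Coastal S&L
Overall: Union Mortgage 98/467 = 21.0%, Coastal S&L 150/522 = 28.7% → Coastal S&L
Coastal S&L wins overall and in every loan-to-value group — no reversal.

No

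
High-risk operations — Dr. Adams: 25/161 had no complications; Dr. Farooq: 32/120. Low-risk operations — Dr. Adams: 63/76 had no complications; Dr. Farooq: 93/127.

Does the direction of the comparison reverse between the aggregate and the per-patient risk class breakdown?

High-risk: Dr. Adams 25/161 = 15.5%, Dr. Farooq 32/120 = 26.7% → Dr. Farooq
Low-risk: Dr. Adams 63/76 = 82.9%, Dr. Farooq 93/127 = 73.2% → Dr. Adams
Overall: Dr. Adams 88/237 = 37.1%, Dr. Farooq 125/247 = 50.6% → Dr. Farooq
Neither sweeps: Dr. Adams wins 1 of 2 groups, Dr. Farooq wins 1. Dr. Farooq wins overall but not every group — no Simpson reversal.

No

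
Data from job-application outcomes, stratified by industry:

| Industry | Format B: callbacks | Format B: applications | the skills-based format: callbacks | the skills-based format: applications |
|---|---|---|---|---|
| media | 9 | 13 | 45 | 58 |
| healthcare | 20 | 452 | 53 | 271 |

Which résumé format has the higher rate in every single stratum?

the skills-based format

Media: Format B 9/13 = 69.2%, the skills-based format 45/58 = 77.6% → the skills-based format
Healthcare: Format B 20/452 = 4.4%, the skills-based format 53/271 = 19.6% → the skills-based format
The skills-based format has the higher rate in both groups.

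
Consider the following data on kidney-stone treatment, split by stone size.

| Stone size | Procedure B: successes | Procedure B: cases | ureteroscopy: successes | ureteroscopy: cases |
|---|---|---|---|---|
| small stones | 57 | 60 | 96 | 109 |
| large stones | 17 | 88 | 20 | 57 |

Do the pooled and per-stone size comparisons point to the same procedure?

Small stones: Procedure B 57/60 = 95.0%, ureteroscopy 96/109 = 88.1% → Procedure B
Large stones: Procedure B 17/88 = 19.3%, ureteroscopy 20/57 = 35.1% → ureteroscopy
Overall: Procedure B 74/148 = 50.0%, ureteroscopy 116/166 = 69.9% → ureteroscopy
Neither sweeps: Procedure B wins 1 of 2 groups, ureteroscopy wins 1. Ureteroscopy wins overall but not every group — no Simpson reversal.

No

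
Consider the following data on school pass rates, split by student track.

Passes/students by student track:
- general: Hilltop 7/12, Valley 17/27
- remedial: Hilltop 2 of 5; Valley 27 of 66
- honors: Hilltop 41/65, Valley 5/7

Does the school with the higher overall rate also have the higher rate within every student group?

No

General: Hilltop 7/12 = 58.3%, Valley 17/27 = 63.0% → Valley
Remedial: Hilltop 2/5 = 40.0%, Valley 27/66 = 40.9% → Valley
Honors: Hilltop 41/65 = 63.1%, Valley 5/7 = 71.4% → Valley
Overall: Hilltop 50/82 = 61.0%, Valley 49/100 = 49.0% → Hilltop
Valley wins each student group but Hilltop wins overall — the comparison reverses. Valley's students skew toward remedial, which has a lower base rate.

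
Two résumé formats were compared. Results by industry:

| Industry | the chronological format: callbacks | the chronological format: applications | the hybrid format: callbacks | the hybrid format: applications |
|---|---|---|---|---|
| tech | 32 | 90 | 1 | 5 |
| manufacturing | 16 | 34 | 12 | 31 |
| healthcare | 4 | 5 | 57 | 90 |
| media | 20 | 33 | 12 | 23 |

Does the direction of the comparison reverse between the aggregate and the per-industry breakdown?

Tech: the chronological format 32/90 = 35.6%, the hybrid format 1/5 = 20.0% → the chronological format
Manufacturing: the chronological format 16/34 = 47.1%, the hybrid format 12/31 = 38.7% → the chronological format
Healthcare: the chronological format 4/5 = 80.0%, the hybrid format 57/90 = 63.3% → the chronological format
Media: the chronological format 20/33 = 60.6%, the hybrid format 12/23 = 52.2% → the chronological format
Overall: the chronological format 72/162 = 44.4%, the hybrid format 82/149 = 55.0% → the hybrid format
The chronological format wins each industry group but the hybrid format wins overall — the comparison reverses. The chronological format's applications skew toward tech, which has a lower base rate.

Yes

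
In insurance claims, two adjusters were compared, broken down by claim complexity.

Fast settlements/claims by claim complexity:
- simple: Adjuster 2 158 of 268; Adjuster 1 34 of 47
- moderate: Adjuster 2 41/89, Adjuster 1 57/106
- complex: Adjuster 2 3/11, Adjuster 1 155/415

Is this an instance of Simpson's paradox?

Simple: Adjuster 2 158/268 = 59.0%, Adjuster 1 34/47 = 72.3% → Adjuster 1
Moderate: Adjuster 2 41/89 = 46.1%, Adjuster 1 57/106 = 53.8% → Adjuster 1
Complex: Adjuster 2 3/11 = 27.3%, Adjuster 1 155/415 = 37.3% → Adjuster 1
Overall: Adjuster 2 202/368 = 54.9%, Adjuster 1 246/568 = 43.3% → Adjuster 2
Adjuster 1 wins each claim group but Adjuster 2 wins overall — the comparison reverses. Adjuster 1's claims skew toward complex, which has a lower base rate.

Yes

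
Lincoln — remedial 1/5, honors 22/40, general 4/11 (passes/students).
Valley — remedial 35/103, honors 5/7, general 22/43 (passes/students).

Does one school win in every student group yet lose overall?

Remedial: Lincoln 1/5 = 20.0%, Valley 35/103 = 34.0% → Valley
Honors: Lincoln 22/40 = 55.0%, Valley 5/7 = 71.4% → Valley
General: Lincoln 4/11 = 36.4%, Valley 22/43 = 51.2% → Valley
Overall: Lincoln 27/56 = 48.2%, Valley 62/153 = 40.5% → Lincoln
Valley wins each student group but Lincoln wins overall — the comparison reverses. Valley's students skew toward remedial, which has a lower base rate.

Yes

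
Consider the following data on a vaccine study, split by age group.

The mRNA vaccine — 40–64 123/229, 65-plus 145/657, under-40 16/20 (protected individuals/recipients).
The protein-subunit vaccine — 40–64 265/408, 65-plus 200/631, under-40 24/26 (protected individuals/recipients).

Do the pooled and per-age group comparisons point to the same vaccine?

40–64: the mRNA vaccine 123/229 = 53.7%, the protein-subunit vaccine 265/408 = 65.0% → the protein-subunit vaccine
65-plus: the mRNA vaccine 145/657 = 22.1%, the protein-subunit vaccine 200/631 = 31.7% → the protein-subunit vaccine
Under-40: the mRNA vaccine 16/20 = 80.0%, the protein-subunit vaccine 24/26 = 92.3% → the protein-subunit vaccine
Overall: the mRNA vaccine 284/906 = 31.3%, the protein-subunit vaccine 489/1065 = 45.9% → the protein-subunit vaccine
The protein-subunit vaccine wins overall and in every age group — no reversal.

Yes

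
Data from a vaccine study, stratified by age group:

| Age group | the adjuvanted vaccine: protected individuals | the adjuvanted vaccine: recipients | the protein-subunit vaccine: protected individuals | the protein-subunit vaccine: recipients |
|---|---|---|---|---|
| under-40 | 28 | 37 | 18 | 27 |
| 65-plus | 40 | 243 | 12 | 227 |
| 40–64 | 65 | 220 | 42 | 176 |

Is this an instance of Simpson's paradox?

Under-40: the adjuvanted vaccine 28/37 = 75.7%, the protein-subunit vaccine 18/27 = 66.7% → the adjuvanted vaccine
65-plus: the adjuvanted vaccine 40/243 = 16.5%, the protein-subunit vaccine 12/227 = 5.3% → the adjuvanted vaccine
40–64: the adjuvanted vaccine 65/220 = 29.5%, the protein-subunit vaccine 42/176 = 23.9% → the adjuvanted vaccine
Overall: the adjuvanted vaccine 133/500 = 26.6%, the protein-subunit vaccine 72/430 = 16.7% → the adjuvanted vaccine
The adjuvanted vaccine wins overall and in every age group — no reversal.

No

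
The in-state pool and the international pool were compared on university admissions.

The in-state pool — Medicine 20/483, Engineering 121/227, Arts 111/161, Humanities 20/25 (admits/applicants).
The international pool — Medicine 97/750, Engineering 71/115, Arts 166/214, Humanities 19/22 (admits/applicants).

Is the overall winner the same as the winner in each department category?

Yes

Medicine: the in-state pool 20/483 = 4.1%, the international pool 97/750 = 12.9% → the international pool
Engineering: the in-state pool 121/227 = 53.3%, the international pool 71/115 = 61.7% → the international pool
Arts: the in-state pool 111/161 = 68.9%, the international pool 166/214 = 77.6% → the international pool
Humanities: the in-state pool 20/25 = 80.0%, the international pool 19/22 = 86.4% → the international pool
Overall: the in-state pool 272/896 = 30.4%, the international pool 353/1101 = 32.1% → the international pool
The international pool wins overall and in every department group — no reversal.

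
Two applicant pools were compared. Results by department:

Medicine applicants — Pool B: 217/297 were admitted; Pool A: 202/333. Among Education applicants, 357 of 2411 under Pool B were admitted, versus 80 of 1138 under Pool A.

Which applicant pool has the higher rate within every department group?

Medicine: Pool B 217/297 = 73.1%, Pool A 202/333 = 60.7% → Pool B
Education: Pool B 357/2411 = 14.8%, Pool A 80/1138 = 7.0% → Pool B
Pool B has the higher rate in both groups.

Pool B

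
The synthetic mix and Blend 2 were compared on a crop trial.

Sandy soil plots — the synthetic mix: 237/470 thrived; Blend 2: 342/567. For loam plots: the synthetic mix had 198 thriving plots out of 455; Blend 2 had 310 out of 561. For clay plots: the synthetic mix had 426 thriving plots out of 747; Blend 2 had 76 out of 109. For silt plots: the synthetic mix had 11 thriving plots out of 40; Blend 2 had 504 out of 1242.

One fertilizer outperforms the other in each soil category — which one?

Sandy soil: the synthetic mix 237/470 = 50.4%, Blend 2 342/567 = 60.3% → Blend 2
Loam: the synthetic mix 198/455 = 43.5%, Blend 2 310/561 = 55.3% → Blend 2
Clay: the synthetic mix 426/747 = 57.0%, Blend 2 76/109 = 69.7% → Blend 2
Silt: the synthetic mix 11/40 = 27.5%, Blend 2 504/1242 = 40.6% → Blend 2
Blend 2 has the higher rate in all 4 groups.

Blend 2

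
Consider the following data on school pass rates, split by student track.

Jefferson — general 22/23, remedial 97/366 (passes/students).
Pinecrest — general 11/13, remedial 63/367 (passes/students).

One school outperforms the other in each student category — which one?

Jefferson

General: Jefferson 22/23 = 95.7%, Pinecrest 11/13 = 84.6% → Jefferson
Remedial: Jefferson 97/366 = 26.5%, Pinecrest 63/367 = 17.2% → Jefferson
Jefferson has the higher rate in both groups.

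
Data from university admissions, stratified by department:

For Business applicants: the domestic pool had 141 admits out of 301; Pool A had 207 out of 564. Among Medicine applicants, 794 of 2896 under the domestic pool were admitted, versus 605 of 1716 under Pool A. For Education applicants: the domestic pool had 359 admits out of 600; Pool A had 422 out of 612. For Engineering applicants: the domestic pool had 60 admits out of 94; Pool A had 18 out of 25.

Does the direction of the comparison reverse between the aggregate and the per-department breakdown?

Business: the domestic pool 141/301 = 46.8%, Pool A 207/564 = 36.7% → the domestic pool
Medicine: the domestic pool 794/2896 = 27.4%, Pool A 605/1716 = 35.3% → Pool A
Education: the domestic pool 359/600 = 59.8%, Pool A 422/612 = 69.0% → Pool A
Engineering: the domestic pool 60/94 = 63.8%, Pool A 18/25 = 72.0% → Pool A
Overall: the domestic pool 1354/3891 = 34.8%, Pool A 1252/2917 = 42.9% → Pool A
Neither sweeps: the domestic pool wins 1 of 4 groups, Pool A wins 3. Pool A wins overall but not every group — no Simpson reversal.

No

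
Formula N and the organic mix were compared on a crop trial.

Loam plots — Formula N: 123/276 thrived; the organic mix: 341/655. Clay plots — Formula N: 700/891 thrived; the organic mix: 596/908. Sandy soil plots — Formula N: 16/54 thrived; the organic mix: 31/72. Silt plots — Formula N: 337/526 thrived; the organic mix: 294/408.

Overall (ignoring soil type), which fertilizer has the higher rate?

Loam: Formula N 123/276 = 44.6%, the organic mix 341/655 = 52.1% → the organic mix
Clay: Formula N 700/891 = 78.6%, the organic mix 596/908 = 65.6% → Formula N
Sandy soil: Formula N 16/54 = 29.6%, the organic mix 31/72 = 43.1% → the organic mix
Silt: Formula N 337/526 = 64.1%, the organic mix 294/408 = 72.1% → the organic mix
Overall: Formula N 1176/1747 = 67.3%, the organic mix 1262/2043 = 61.8% → Formula N
(Neither sweeps every soil group, but Formula N has the higher pooled rate.)

Formula N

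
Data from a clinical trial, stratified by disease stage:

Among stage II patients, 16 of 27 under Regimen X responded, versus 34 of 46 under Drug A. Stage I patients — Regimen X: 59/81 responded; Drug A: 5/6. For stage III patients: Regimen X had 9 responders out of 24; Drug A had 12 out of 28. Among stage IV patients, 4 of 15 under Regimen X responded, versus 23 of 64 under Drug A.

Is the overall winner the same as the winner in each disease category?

No

Stage II: Regimen X 16/27 = 59.3%, Drug A 34/46 = 73.9% → Drug A
Stage I: Regimen X 59/81 = 72.8%, Drug A 5/6 = 83.3% → Drug A
Stage III: Regimen X 9/24 = 37.5%, Drug A 12/28 = 42.9% → Drug A
Stage IV: Regimen X 4/15 = 26.7%, Drug A 23/64 = 35.9% → Drug A
Overall: Regimen X 88/147 = 59.9%, Drug A 74/144 = 51.4% → Regimen X
Drug A wins each disease group but Regimen X wins overall — the comparison reverses. Drug A's patients skew toward stage IV, which has a lower base rate.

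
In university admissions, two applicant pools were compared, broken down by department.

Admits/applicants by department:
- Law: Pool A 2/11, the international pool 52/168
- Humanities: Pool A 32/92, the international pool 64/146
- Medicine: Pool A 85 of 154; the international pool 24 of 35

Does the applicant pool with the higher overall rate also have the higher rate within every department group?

No

Law: Pool A 2/11 = 18.2%, the international pool 52/168 = 31.0% → the international pool
Humanities: Pool A 32/92 = 34.8%, the international pool 64/146 = 43.8% → the international pool
Medicine: Pool A 85/154 = 55.2%, the international pool 24/35 = 68.6% → the international pool
Overall: Pool A 119/257 = 46.3%, the international pool 140/349 = 40.1% → Pool A
The international pool wins each department group but Pool A wins overall — the comparison reverses. The international pool's applicants skew toward Law, which has a lower base rate.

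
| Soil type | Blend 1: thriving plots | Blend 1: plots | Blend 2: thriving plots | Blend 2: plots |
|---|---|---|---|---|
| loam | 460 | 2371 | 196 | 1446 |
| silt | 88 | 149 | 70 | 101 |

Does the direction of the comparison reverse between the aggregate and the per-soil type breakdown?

Loam: Blend 1 460/2371 = 19.4%, Blend 2 196/1446 = 13.6% → Blend 1
Silt: Blend 1 88/149 = 59.1%, Blend 2 70/101 = 69.3% → Blend 2
Overall: Blend 1 548/2520 = 21.7%, Blend 2 266/1547 = 17.2% → Blend 1
Neither sweeps: Blend 1 wins 1 of 2 groups, Blend 2 wins 1. Blend 1 wins overall but not every group — no Simpson reversal.

No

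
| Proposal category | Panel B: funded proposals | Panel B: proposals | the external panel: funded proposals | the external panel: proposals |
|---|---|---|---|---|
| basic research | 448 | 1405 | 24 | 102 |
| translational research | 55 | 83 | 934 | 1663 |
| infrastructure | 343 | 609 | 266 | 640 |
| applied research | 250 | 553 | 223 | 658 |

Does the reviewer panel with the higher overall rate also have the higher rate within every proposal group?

No

Basic research: Panel B 448/1405 = 31.9%, the external panel 24/102 = 23.5% → Panel B
Translational research: Panel B 55/83 = 66.3%, the external panel 934/1663 = 56.2% → Panel B
Infrastructure: Panel B 343/609 = 56.3%, the external panel 266/640 = 41.6% → Panel B
Applied research: Panel B 250/553 = 45.2%, the external panel 223/658 = 33.9% → Panel B
Overall: Panel B 1096/2650 = 41.4%, the external panel 1447/3063 = 47.2% → the external panel
Panel B wins each proposal group but the external panel wins overall — the comparison reverses. Panel B's proposals skew toward basic research, which has a lower base rate.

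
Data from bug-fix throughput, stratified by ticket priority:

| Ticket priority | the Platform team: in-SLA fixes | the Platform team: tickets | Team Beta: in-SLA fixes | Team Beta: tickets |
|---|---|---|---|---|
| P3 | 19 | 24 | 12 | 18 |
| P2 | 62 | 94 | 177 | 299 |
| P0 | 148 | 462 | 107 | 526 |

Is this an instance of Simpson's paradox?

P3: the Platform team 19/24 = 79.2%, Team Beta 12/18 = 66.7% → the Platform team
P2: the Platform team 62/94 = 66.0%, Team Beta 177/299 = 59.2% → the Platform team
P0: the Platform team 148/462 = 32.0%, Team Beta 107/526 = 20.3% → the Platform team
Overall: the Platform team 229/580 = 39.5%, Team Beta 296/843 = 35.1% → the Platform team
The Platform team wins overall and in every ticket group — no reversal.

No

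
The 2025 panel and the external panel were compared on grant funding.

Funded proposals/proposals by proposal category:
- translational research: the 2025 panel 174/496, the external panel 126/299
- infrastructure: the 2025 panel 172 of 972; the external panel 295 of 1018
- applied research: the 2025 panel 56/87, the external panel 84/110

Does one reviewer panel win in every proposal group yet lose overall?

No

Translational research: the 2025 panel 174/496 = 35.1%, the external panel 126/299 = 42.1% → the external panel
Infrastructure: the 2025 panel 172/972 = 17.7%, the external panel 295/1018 = 29.0% → the external panel
Applied research: the 2025 panel 56/87 = 64.4%, the external panel 84/110 = 76.4% → the external panel
Overall: the 2025 panel 402/1555 = 25.9%, the external panel 505/1427 = 35.4% → the external panel
The external panel wins overall and in every proposal group — no reversal.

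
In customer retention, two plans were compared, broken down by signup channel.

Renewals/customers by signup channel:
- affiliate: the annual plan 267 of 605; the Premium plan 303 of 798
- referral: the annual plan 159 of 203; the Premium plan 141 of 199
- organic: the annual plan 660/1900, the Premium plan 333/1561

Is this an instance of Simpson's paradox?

Affiliate: the annual plan 267/605 = 44.1%, the Premium plan 303/798 = 38.0% → the annual plan
Referral: the annual plan 159/203 = 78.3%, the Premium plan 141/199 = 70.9% → the annual plan
Organic: the annual plan 660/1900 = 34.7%, the Premium plan 333/1561 = 21.3% → the annual plan
Overall: the annual plan 1086/2708 = 40.1%, the Premium plan 777/2558 = 30.4% → the annual plan
The annual plan wins overall and in every signup group — no reversal.

No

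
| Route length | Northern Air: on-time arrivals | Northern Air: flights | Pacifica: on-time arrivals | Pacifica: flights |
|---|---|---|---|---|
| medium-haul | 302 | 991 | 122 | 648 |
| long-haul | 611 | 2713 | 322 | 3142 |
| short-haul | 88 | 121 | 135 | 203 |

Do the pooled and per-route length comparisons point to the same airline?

Medium-haul: Northern Air 302/991 = 30.5%, Pacifica 122/648 = 18.8% → Northern Air
Long-haul: Northern Air 611/2713 = 22.5%, Pacifica 322/3142 = 10.2% → Northern Air
Short-haul: Northern Air 88/121 = 72.7%, Pacifica 135/203 = 66.5% → Northern Air
Overall: Northern Air 1001/3825 = 26.2%, Pacifica 579/3993 = 14.5% → Northern Air
Northern Air wins overall and in every route group — no reversal.

Yes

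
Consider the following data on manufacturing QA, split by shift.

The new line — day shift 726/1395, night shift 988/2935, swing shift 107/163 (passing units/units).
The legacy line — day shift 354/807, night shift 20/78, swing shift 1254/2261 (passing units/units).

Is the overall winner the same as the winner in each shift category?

Day shift: the new line 726/1395 = 52.0%, the legacy line 354/807 = 43.9% → the new line
Night shift: the new line 988/2935 = 33.7%, the legacy line 20/78 = 25.6% → the new line
Swing shift: the new line 107/163 = 65.6%, the legacy line 1254/2261 = 55.5% → the new line
Overall: the new line 1821/4493 = 40.5%, the legacy line 1628/3146 = 51.7% → the legacy line
The new line wins each shift group but the legacy line wins overall — the comparison reverses. The new line's units skew toward night shift, which has a lower base rate.

No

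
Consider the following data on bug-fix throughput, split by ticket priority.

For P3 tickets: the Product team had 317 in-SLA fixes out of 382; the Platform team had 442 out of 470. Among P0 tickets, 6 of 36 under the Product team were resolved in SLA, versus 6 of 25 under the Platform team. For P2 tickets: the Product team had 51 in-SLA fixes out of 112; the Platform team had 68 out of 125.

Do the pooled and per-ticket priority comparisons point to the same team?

P3: the Product team 317/382 = 83.0%, the Platform team 442/470 = 94.0% → the Platform team
P0: the Product team 6/36 = 16.7%, the Platform team 6/25 = 24.0% → the Platform team
P2: the Product team 51/112 = 45.5%, the Platform team 68/125 = 54.4% → the Platform team
Overall: the Product team 374/530 = 70.6%, the Platform team 516/620 = 83.2% → the Platform team
The Platform team wins overall and in every ticket group — no reversal.

Yes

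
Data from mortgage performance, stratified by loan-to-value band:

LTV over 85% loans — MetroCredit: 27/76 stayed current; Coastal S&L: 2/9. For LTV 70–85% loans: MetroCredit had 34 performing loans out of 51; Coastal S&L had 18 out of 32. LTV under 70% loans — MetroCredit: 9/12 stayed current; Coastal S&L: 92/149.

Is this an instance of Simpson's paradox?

Yes

LTV over 85%: MetroCredit 27/76 = 35.5%, Coastal S&L 2/9 = 22.2% → MetroCredit
LTV 70–85%: MetroCredit 34/51 = 66.7%, Coastal S&L 18/32 = 56.2% → MetroCredit
LTV under 70%: MetroCredit 9/12 = 75.0%, Coastal S&L 92/149 = 61.7% → MetroCredit
Overall: MetroCredit 70/139 = 50.4%, Coastal S&L 112/190 = 58.9% → Coastal S&L
MetroCredit wins each loan-to-value group but Coastal S&L wins overall — the comparison reverses. MetroCredit's loans skew toward LTV over 85%, which has a lower base rate.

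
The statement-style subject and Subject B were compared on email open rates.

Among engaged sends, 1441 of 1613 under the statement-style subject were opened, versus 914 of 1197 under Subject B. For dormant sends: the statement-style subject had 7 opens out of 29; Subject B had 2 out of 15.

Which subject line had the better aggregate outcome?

Engaged: the statement-style subject 1441/1613 = 89.3%, Subject B 914/1197 = 76.4% → the statement-style subject
Dormant: the statement-style subject 7/29 = 24.1%, Subject B 2/15 = 13.3% → the statement-style subject
Overall: the statement-style subject 1448/1642 = 88.2%, Subject B 916/1212 = 75.6% → the statement-style subject

the statement-style subject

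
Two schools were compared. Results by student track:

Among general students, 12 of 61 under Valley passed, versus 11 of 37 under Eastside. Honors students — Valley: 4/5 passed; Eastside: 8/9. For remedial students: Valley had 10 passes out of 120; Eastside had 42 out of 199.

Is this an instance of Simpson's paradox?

General: Valley 12/61 = 19.7%, Eastside 11/37 = 29.7% → Eastside
Honors: Valley 4/5 = 80.0%, Eastside 8/9 = 88.9% → Eastside
Remedial: Valley 10/120 = 8.3%, Eastside 42/199 = 21.1% → Eastside
Overall: Valley 26/186 = 14.0%, Eastside 61/245 = 24.9% → Eastside
Eastside wins overall and in every student group — no reversal.

No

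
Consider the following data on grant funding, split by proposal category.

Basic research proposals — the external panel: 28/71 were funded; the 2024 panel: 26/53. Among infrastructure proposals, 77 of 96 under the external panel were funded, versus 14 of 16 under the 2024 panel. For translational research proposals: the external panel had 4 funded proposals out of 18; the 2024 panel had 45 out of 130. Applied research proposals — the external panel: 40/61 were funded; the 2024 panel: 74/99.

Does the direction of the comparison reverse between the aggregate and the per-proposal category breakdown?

Basic research: the external panel 28/71 = 39.4%, the 2024 panel 26/53 = 49.1% → the 2024 panel
Infrastructure: the external panel 77/96 = 80.2%, the 2024 panel 14/16 = 87.5% → the 2024 panel
Translational research: the external panel 4/18 = 22.2%, the 2024 panel 45/130 = 34.6% → the 2024 panel
Applied research: the external panel 40/61 = 65.6%, the 2024 panel 74/99 = 74.7% → the 2024 panel
Overall: the external panel 149/246 = 60.6%, the 2024 panel 159/298 = 53.4% → the external panel
The 2024 panel wins each proposal group but the external panel wins overall — the comparison reverses. The 2024 panel's proposals skew toward translational research, which has a lower base rate.

Yes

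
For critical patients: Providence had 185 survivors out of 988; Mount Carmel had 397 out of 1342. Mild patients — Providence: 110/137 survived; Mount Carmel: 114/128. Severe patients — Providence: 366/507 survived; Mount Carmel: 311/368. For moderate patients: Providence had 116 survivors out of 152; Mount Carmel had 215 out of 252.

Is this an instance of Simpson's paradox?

No

Critical: Providence 185/988 = 18.7%, Mount Carmel 397/1342 = 29.6% → Mount Carmel
Mild: Providence 110/137 = 80.3%, Mount Carmel 114/128 = 89.1% → Mount Carmel
Severe: Providence 366/507 = 72.2%, Mount Carmel 311/368 = 84.5% → Mount Carmel
Moderate: Providence 116/152 = 76.3%, Mount Carmel 215/252 = 85.3% → Mount Carmel
Overall: Providence 777/1784 = 43.6%, Mount Carmel 1037/2090 = 49.6% → Mount Carmel
Mount Carmel wins overall and in every case group — no reversal.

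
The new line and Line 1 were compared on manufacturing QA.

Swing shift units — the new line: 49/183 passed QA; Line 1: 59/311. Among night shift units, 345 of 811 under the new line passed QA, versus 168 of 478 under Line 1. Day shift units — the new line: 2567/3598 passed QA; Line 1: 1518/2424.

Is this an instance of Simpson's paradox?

Swing shift: the new line 49/183 = 26.8%, Line 1 59/311 = 19.0% → the new line
Night shift: the new line 345/811 = 42.5%, Line 1 168/478 = 35.1% → the new line
Day shift: the new line 2567/3598 = 71.3%, Line 1 1518/2424 = 62.6% → the new line
Overall: the new line 2961/4592 = 64.5%, Line 1 1745/3213 = 54.3% → the new line
The new line wins overall and in every shift group — no reversal.

No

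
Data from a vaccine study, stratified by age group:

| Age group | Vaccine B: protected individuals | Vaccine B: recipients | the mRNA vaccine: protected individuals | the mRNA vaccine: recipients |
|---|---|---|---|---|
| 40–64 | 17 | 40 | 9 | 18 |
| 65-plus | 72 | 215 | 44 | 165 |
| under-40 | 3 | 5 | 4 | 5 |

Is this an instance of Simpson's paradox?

40–64: Vaccine B 17/40 = 42.5%, the mRNA vaccine 9/18 = 50.0% → the mRNA vaccine
65-plus: Vaccine B 72/215 = 33.5%, the mRNA vaccine 44/165 = 26.7% → Vaccine B
Under-40: Vaccine B 3/5 = 60.0%, the mRNA vaccine 4/5 = 80.0% → the mRNA vaccine
Overall: Vaccine B 92/260 = 35.4%, the mRNA vaccine 57/188 = 30.3% → Vaccine B
Neither sweeps: Vaccine B wins 1 of 3 groups, the mRNA vaccine wins 2. Vaccine B wins overall but not every group — no Simpson reversal.

No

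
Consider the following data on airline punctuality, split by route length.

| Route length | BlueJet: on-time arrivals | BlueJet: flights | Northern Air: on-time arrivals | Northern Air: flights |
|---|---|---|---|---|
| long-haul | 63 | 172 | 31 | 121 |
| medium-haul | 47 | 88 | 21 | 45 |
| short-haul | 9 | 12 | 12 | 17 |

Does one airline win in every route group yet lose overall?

No

Long-haul: BlueJet 63/172 = 36.6%, Northern Air 31/121 = 25.6% → BlueJet
Medium-haul: BlueJet 47/88 = 53.4%, Northern Air 21/45 = 46.7% → BlueJet
Short-haul: BlueJet 9/12 = 75.0%, Northern Air 12/17 = 70.6% → BlueJet
Overall: BlueJet 119/272 = 43.8%, Northern Air 64/183 = 35.0% → BlueJet
BlueJet wins overall and in every route group — no reversal.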